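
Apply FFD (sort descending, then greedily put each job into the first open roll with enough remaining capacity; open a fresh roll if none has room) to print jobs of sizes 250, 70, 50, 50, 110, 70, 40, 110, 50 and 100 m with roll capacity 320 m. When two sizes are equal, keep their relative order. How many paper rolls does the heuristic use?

3

Sorted descending: 250, 110, 110, 100, 70, 70, 50, 50, 50, 40.
  250 → roll 1 (new)  [load 250/320]
  110 → roll 2 (new)  [load 110/320]
  110 → roll 2  [load 220/320]
  100 → roll 2  [load 320/320]
  70 → roll 1  [load 320/320]
  70 → roll 3 (new)  [load 70/320]
  50 → roll 3  [load 120/320]
  50 → roll 3  [load 170/320]
  50 → roll 3  [load 220/320]
  40 → roll 3  [load 260/320]
3 paper rolls opened.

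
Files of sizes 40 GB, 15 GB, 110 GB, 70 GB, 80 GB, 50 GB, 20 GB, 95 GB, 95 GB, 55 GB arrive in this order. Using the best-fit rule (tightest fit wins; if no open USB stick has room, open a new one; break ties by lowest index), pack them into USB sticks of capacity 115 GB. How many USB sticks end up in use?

  40 → USB stick 1 (new)  [load 40/115]
  15 → USB stick 1  [load 55/115]
  110 → USB stick 2 (new)  [load 110/115]
  70 → USB stick 3 (new)  [load 70/115]
  80 → USB stick 4 (new)  [load 80/115]
  50 → USB stick 1  [load 105/115]
  20 → USB stick 4  [load 100/115]
  95 → USB stick 5 (new)  [load 95/115]
  95 → USB stick 6 (new)  [load 95/115]
  55 → USB stick 7 (new)  [load 55/115]
7 USB sticks opened.

7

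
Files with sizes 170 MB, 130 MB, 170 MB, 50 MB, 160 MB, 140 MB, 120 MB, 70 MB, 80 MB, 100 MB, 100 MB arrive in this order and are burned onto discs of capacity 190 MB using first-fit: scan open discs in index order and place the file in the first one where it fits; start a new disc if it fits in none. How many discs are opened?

  170 → disc 1 (new)  [load 170/190]
  130 → disc 2 (new)  [load 130/190]
  170 → disc 3 (new)  [load 170/190]
  50 → disc 2  [load 180/190]
  160 → disc 4 (new)  [load 160/190]
  140 → disc 5 (new)  [load 140/190]
  120 → disc 6 (new)  [load 120/190]
  70 → disc 6  [load 190/190]
  80 → disc 7 (new)  [load 80/190]
  100 → disc 7  [load 180/190]
  100 → disc 8 (new)  [load 100/190]
8 discs opened.

8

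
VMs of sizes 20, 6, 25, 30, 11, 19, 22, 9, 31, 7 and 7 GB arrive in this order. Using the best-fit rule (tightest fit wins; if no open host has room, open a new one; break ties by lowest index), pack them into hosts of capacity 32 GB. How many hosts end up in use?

7

  20 → host 1 (new)  [load 20/32]
  6 → host 1  [load 26/32]
  25 → host 2 (new)  [load 25/32]
  30 → host 3 (new)  [load 30/32]
  11 → host 4 (new)  [load 11/32]
  19 → host 4  [load 30/32]
  22 → host 5 (new)  [load 22/32]
  9 → host 5  [load 31/32]
  31 → host 6 (new)  [load 31/32]
  7 → host 2  [load 32/32]
  7 → host 7 (new)  [load 7/32]
7 hosts opened.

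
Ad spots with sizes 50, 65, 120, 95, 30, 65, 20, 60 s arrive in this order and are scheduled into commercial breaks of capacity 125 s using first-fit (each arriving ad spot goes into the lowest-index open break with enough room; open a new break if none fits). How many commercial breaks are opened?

5

  50 → break 1 (new)  [load 50/125]
  65 → break 1  [load 115/125]
  120 → break 2 (new)  [load 120/125]
  95 → break 3 (new)  [load 95/125]
  30 → break 3  [load 125/125]
  65 → break 4 (new)  [load 65/125]
  20 → break 4  [load 85/125]
  60 → break 5 (new)  [load 60/125]
5 commercial breaks opened.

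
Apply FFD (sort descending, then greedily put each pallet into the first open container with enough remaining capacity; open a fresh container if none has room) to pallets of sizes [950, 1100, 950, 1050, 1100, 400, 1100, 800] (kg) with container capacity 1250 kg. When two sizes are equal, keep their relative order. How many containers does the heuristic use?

7

Sorted descending: 1100, 1100, 1100, 1050, 950, 950, 800, 400.
  1100 → container 1 (new)  [load 1100/1250]
  1100 → container 2 (new)  [load 1100/1250]
  1100 → container 3 (new)  [load 1100/1250]
  1050 → container 4 (new)  [load 1050/1250]
  950 → container 5 (new)  [load 950/1250]
  950 → container 6 (new)  [load 950/1250]
  800 → container 7 (new)  [load 800/1250]
  400 → container 7  [load 1200/1250]
7 containers opened.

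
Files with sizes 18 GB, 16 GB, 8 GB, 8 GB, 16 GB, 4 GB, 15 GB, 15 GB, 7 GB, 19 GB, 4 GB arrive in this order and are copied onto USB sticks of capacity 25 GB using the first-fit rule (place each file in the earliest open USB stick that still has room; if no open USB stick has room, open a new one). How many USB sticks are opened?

  18 → USB stick 1 (new)  [load 18/25]
  16 → USB stick 2 (new)  [load 16/25]
  8 → USB stick 2  [load 24/25]
  8 → USB stick 3 (new)  [load 8/25]
  16 → USB stick 3  [load 24/25]
  4 → USB stick 1  [load 22/25]
  15 → USB stick 4 (new)  [load 15/25]
  15 → USB stick 5 (new)  [load 15/25]
  7 → USB stick 4  [load 22/25]
  19 → USB stick 6 (new)  [load 19/25]
  4 → USB stick 5  [load 19/25]
6 USB sticks opened.

6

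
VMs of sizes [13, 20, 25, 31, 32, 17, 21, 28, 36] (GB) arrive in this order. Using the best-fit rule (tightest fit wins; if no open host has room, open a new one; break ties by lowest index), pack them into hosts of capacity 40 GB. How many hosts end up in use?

  13 → host 1 (new)  [load 13/40]
  20 → host 1  [load 33/40]
  25 → host 2 (new)  [load 25/40]
  31 → host 3 (new)  [load 31/40]
  32 → host 4 (new)  [load 32/40]
  17 → host 5 (new)  [load 17/40]
  21 → host 5  [load 38/40]
  28 → host 6 (new)  [load 28/40]
  36 → host 7 (new)  [load 36/40]
7 hosts opened.

7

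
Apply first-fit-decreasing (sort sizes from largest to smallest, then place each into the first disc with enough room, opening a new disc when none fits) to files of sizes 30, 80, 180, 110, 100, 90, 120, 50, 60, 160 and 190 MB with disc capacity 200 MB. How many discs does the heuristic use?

7

Sorted descending: 190, 180, 160, 120, 110, 100, 90, 80, 60, 50, 30.
  190 → disc 1 (new)  [load 190/200]
  180 → disc 2 (new)  [load 180/200]
  160 → disc 3 (new)  [load 160/200]
  120 → disc 4 (new)  [load 120/200]
  110 → disc 5 (new)  [load 110/200]
  100 → disc 6 (new)  [load 100/200]
  90 → disc 5  [load 200/200]
  80 → disc 4  [load 200/200]
  60 → disc 6  [load 160/200]
  50 → disc 7 (new)  [load 50/200]
  30 → disc 3  [load 190/200]
7 discs opened.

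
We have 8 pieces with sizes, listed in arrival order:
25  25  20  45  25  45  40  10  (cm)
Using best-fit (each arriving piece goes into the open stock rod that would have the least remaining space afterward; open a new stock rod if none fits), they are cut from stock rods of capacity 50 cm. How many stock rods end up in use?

  25 → stock rod 1 (new)  [load 25/50]
  25 → stock rod 1  [load 50/50]
  20 → stock rod 2 (new)  [load 20/50]
  45 → stock rod 3 (new)  [load 45/50]
  25 → stock rod 2  [load 45/50]
  45 → stock rod 4 (new)  [load 45/50]
  40 → stock rod 5 (new)  [load 40/50]
  10 → stock rod 5  [load 50/50]
5 stock rods opened.

5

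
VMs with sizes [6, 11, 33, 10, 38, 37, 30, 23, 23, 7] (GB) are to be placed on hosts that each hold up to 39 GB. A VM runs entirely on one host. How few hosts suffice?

6

Total = 38 + 37 + 33 + 30 + 23 + 23 + 11 + 10 + 7 + 6 = 218 GB.
Lower bound: ⌈218/39⌉ = 6 hosts.
A packing using 6 hosts:
  host 1: 38 = 38
  host 2: 37 = 37
  host 3: 33 + 6 = 39
  host 4: 30 + 7 = 37
  host 5: 23 + 11 = 34
  host 6: 23 + 10 = 33
This matches the lower bound, so 6 is optimal.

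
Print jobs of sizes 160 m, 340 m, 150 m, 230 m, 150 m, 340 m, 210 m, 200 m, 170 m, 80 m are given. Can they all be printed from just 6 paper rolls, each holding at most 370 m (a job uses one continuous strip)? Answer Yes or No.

A valid assignment using 6 paper rolls:
  roll 1: 340 = 340
  roll 2: 340 = 340
  roll 3: 230 + 80 = 310
  roll 4: 210 + 160 = 370
  roll 5: 200 + 170 = 370
  roll 6: 150 + 150 = 300
Every load is within 370 m, so 6 paper rolls suffice.

Yes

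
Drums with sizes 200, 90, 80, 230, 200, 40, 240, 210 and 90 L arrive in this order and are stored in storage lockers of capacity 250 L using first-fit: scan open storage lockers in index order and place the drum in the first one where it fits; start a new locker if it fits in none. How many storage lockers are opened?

7

  200 → locker 1 (new)  [load 200/250]
  90 → locker 2 (new)  [load 90/250]
  80 → locker 2  [load 170/250]
  230 → locker 3 (new)  [load 230/250]
  200 → locker 4 (new)  [load 200/250]
  40 → locker 1  [load 240/250]
  240 → locker 5 (new)  [load 240/250]
  210 → locker 6 (new)  [load 210/250]
  90 → locker 7 (new)  [load 90/250]
7 storage lockers opened.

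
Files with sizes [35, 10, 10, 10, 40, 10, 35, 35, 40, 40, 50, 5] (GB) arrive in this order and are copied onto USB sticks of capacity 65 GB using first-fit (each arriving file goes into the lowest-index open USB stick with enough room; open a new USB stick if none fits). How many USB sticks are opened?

  35 → USB stick 1 (new)  [load 35/65]
  10 → USB stick 1  [load 45/65]
  10 → USB stick 1  [load 55/65]
  10 → USB stick 1  [load 65/65]
  40 → USB stick 2 (new)  [load 40/65]
  10 → USB stick 2  [load 50/65]
  35 → USB stick 3 (new)  [load 35/65]
  35 → USB stick 4 (new)  [load 35/65]
  40 → USB stick 5 (new)  [load 40/65]
  40 → USB stick 6 (new)  [load 40/65]
  50 → USB stick 7 (new)  [load 50/65]
  5 → USB stick 2  [load 55/65]
7 USB sticks opened.

7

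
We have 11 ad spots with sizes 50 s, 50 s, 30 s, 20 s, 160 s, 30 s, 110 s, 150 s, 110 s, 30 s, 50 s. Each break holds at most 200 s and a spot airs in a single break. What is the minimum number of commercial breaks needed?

5

Total = 160 + 150 + 110 + 110 + 50 + 50 + 50 + 30 + 30 + 30 + 20 = 790 s.
Lower bound: ⌈790/200⌉ = 4 commercial breaks.
A packing using 5 commercial breaks:
  break 1: 160 + 30 = 190
  break 2: 150 + 50 = 200
  break 3: 110 + 50 + 30 = 190
  break 4: 110 + 50 + 30 = 190
  break 5: 20 = 20
No arrangement into 4 commercial breaks stays within capacity, so 5 is optimal.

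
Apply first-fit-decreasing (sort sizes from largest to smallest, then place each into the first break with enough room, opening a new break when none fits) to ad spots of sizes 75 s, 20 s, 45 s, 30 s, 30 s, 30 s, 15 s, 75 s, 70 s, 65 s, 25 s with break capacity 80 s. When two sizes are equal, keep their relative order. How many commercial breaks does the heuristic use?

7

Sorted descending: 75, 75, 70, 65, 45, 30, 30, 30, 25, 20, 15.
  75 → break 1 (new)  [load 75/80]
  75 → break 2 (new)  [load 75/80]
  70 → break 3 (new)  [load 70/80]
  65 → break 4 (new)  [load 65/80]
  45 → break 5 (new)  [load 45/80]
  30 → break 5  [load 75/80]
  30 → break 6 (new)  [load 30/80]
  30 → break 6  [load 60/80]
  25 → break 7 (new)  [load 25/80]
  20 → break 6  [load 80/80]
  15 → break 4  [load 80/80]
7 commercial breaks opened.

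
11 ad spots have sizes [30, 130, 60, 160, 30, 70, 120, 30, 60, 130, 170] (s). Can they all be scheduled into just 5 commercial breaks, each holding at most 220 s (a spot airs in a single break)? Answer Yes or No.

A valid assignment using 5 commercial breaks:
  break 1: 170 + 30 = 200
  break 2: 160 + 60 = 220
  break 3: 130 + 70 = 200
  break 4: 130 + 60 + 30 = 220
  break 5: 120 + 30 = 150
Every load is within 220 s, so 5 commercial breaks suffice.

Yes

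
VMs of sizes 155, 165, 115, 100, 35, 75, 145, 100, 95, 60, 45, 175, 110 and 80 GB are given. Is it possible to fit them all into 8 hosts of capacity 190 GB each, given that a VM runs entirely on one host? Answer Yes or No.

No

Total = 1455 GB; ⌈1455/190⌉ = 8.
The bound of 8 does not rule out 8, but exhaustive search shows no assignment into 8 hosts of capacity 190 GB exists — the minimum is 9.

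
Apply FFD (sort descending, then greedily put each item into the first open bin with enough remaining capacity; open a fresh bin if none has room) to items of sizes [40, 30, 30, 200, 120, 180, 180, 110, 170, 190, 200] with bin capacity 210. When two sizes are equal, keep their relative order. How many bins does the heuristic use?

8

Sorted descending: 200, 200, 190, 180, 180, 170, 120, 110, 40, 30, 30.
  200 → bin 1 (new)  [load 200/210]
  200 → bin 2 (new)  [load 200/210]
  190 → bin 3 (new)  [load 190/210]
  180 → bin 4 (new)  [load 180/210]
  180 → bin 5 (new)  [load 180/210]
  170 → bin 6 (new)  [load 170/210]
  120 → bin 7 (new)  [load 120/210]
  110 → bin 8 (new)  [load 110/210]
  40 → bin 6  [load 210/210]
  30 → bin 4  [load 210/210]
  30 → bin 5  [load 210/210]
8 bins opened.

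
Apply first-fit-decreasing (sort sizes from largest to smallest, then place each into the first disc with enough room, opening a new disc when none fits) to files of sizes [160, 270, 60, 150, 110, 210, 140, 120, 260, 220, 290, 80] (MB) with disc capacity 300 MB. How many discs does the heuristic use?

8

Sorted descending: 290, 270, 260, 220, 210, 160, 150, 140, 120, 110, 80, 60.
  290 → disc 1 (new)  [load 290/300]
  270 → disc 2 (new)  [load 270/300]
  260 → disc 3 (new)  [load 260/300]
  220 → disc 4 (new)  [load 220/300]
  210 → disc 5 (new)  [load 210/300]
  160 → disc 6 (new)  [load 160/300]
  150 → disc 7 (new)  [load 150/300]
  140 → disc 6  [load 300/300]
  120 → disc 7  [load 270/300]
  110 → disc 8 (new)  [load 110/300]
  80 → disc 4  [load 300/300]
  60 → disc 5  [load 270/300]
8 discs opened.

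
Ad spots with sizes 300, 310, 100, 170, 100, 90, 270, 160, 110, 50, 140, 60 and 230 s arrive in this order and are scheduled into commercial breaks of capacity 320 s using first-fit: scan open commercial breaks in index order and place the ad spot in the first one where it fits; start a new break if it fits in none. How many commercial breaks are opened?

  300 → break 1 (new)  [load 300/320]
  310 → break 2 (new)  [load 310/320]
  100 → break 3 (new)  [load 100/320]
  170 → break 3  [load 270/320]
  100 → break 4 (new)  [load 100/320]
  90 → break 4  [load 190/320]
  270 → break 5 (new)  [load 270/320]
  160 → break 6 (new)  [load 160/320]
  110 → break 4  [load 300/320]
  50 → break 3  [load 320/320]
  140 → break 6  [load 300/320]
  60 → break 7 (new)  [load 60/320]
  230 → break 7  [load 290/320]
7 commercial breaks opened.

7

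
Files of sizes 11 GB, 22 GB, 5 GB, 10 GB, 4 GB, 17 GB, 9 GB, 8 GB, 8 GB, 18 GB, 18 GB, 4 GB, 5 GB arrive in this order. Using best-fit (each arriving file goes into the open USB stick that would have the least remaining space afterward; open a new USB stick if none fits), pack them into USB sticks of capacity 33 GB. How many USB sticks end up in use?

  11 → USB stick 1 (new)  [load 11/33]
  22 → USB stick 1  [load 33/33]
  5 → USB stick 2 (new)  [load 5/33]
  10 → USB stick 2  [load 15/33]
  4 → USB stick 2  [load 19/33]
  17 → USB stick 3 (new)  [load 17/33]
  9 → USB stick 2  [load 28/33]
  8 → USB stick 3  [load 25/33]
  8 → USB stick 3  [load 33/33]
  18 → USB stick 4 (new)  [load 18/33]
  18 → USB stick 5 (new)  [load 18/33]
  4 → USB stick 2  [load 32/33]
  5 → USB stick 4  [load 23/33]
5 USB sticks opened.

5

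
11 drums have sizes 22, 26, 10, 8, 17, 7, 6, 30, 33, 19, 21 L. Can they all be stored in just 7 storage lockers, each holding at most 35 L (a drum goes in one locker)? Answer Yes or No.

A valid assignment using 7 storage lockers:
  locker 1: 33 = 33
  locker 2: 30 = 30
  locker 3: 26 + 8 = 34
  locker 4: 22 + 10 = 32
  locker 5: 21 + 7 + 6 = 34
  locker 6: 19 = 19
  locker 7: 17 = 17
Every load is within 35 L, so 7 storage lockers suffice.

Yes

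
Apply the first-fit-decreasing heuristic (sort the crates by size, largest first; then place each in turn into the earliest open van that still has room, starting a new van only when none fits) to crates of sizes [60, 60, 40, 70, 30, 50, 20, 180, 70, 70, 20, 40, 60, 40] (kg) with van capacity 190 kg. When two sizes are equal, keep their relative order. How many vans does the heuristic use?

5

Sorted descending: 180, 70, 70, 70, 60, 60, 60, 50, 40, 40, 40, 30, 20, 20.
  180 → van 1 (new)  [load 180/190]
  70 → van 2 (new)  [load 70/190]
  70 → van 2  [load 140/190]
  70 → van 3 (new)  [load 70/190]
  60 → van 3  [load 130/190]
  60 → van 3  [load 190/190]
  60 → van 4 (new)  [load 60/190]
  50 → van 2  [load 190/190]
  40 → van 4  [load 100/190]
  40 → van 4  [load 140/190]
  40 → van 4  [load 180/190]
  30 → van 5 (new)  [load 30/190]
  20 → van 5  [load 50/190]
  20 → van 5  [load 70/190]
5 vans opened.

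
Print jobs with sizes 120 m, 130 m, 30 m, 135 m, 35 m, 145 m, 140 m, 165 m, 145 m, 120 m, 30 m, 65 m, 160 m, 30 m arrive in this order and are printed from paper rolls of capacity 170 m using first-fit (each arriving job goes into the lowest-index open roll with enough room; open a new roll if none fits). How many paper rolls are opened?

  120 → roll 1 (new)  [load 120/170]
  130 → roll 2 (new)  [load 130/170]
  30 → roll 1  [load 150/170]
  135 → roll 3 (new)  [load 135/170]
  35 → roll 2  [load 165/170]
  145 → roll 4 (new)  [load 145/170]
  140 → roll 5 (new)  [load 140/170]
  165 → roll 6 (new)  [load 165/170]
  145 → roll 7 (new)  [load 145/170]
  120 → roll 8 (new)  [load 120/170]
  30 → roll 3  [load 165/170]
  65 → roll 9 (new)  [load 65/170]
  160 → roll 10 (new)  [load 160/170]
  30 → roll 5  [load 170/170]
10 paper rolls opened.

10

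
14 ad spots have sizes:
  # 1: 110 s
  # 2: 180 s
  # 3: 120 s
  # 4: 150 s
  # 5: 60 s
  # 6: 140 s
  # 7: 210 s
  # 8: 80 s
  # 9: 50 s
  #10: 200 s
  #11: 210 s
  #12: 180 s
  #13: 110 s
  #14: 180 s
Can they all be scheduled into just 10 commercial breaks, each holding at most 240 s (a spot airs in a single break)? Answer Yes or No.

Yes

A valid assignment using 10 commercial breaks:
  break 1: 210 = 210
  break 2: 210 = 210
  break 3: 200 = 200
  break 4: 180 + 60 = 240
  break 5: 180 + 50 = 230
  break 6: 180 = 180
  break 7: 150 + 80 = 230
  break 8: 140 = 140
  break 9: 120 + 110 = 230
  break 10: 110 = 110
Every load is within 240 s, so 10 commercial breaks suffice.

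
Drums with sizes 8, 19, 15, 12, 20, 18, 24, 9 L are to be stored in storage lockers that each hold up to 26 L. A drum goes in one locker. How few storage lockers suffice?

Total = 24 + 20 + 19 + 18 + 15 + 12 + 9 + 8 = 125 L.
Lower bound: ⌈125/26⌉ = 5 storage lockers.
A packing using 6 storage lockers:
  locker 1: 24 = 24
  locker 2: 20 = 20
  locker 3: 19 = 19
  locker 4: 18 + 8 = 26
  locker 5: 15 + 9 = 24
  locker 6: 12 = 12
No arrangement into 5 storage lockers stays within capacity, so 6 is optimal.

6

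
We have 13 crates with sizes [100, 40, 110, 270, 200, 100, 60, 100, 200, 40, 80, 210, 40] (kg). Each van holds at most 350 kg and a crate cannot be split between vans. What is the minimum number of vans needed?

5

Total = 270 + 210 + 200 + 200 + 110 + 100 + 100 + 100 + 80 + 60 + 40 + 40 + 40 = 1550 kg.
Lower bound: ⌈1550/350⌉ = 5 vans.
A packing using 5 vans:
  van 1: 270 + 80 = 350
  van 2: 210 + 110 = 320
  van 3: 200 + 100 + 40 = 340
  van 4: 200 + 100 + 40 = 340
  van 5: 100 + 60 + 40 = 200
This matches the lower bound, so 5 is optimal.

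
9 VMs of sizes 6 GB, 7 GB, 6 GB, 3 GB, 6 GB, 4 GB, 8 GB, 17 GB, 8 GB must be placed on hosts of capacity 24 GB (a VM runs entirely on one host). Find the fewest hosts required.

3

Total = 17 + 8 + 8 + 7 + 6 + 6 + 6 + 4 + 3 = 65 GB.
Lower bound: ⌈65/24⌉ = 3 hosts.
A packing using 3 hosts:
  host 1: 17 + 7 = 24
  host 2: 8 + 8 + 6 = 22
  host 3: 6 + 6 + 4 + 3 = 19
This matches the lower bound, so 3 is optimal.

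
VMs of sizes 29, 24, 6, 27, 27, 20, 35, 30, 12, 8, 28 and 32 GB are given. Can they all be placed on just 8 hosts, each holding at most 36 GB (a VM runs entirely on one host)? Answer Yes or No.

Total = 278 GB; ⌈278/36⌉ = 8.
9 VMs each exceed half the capacity and cannot share a host, forcing at least 9 hosts.
At least 9 hosts are required, but only 8 are allowed.

No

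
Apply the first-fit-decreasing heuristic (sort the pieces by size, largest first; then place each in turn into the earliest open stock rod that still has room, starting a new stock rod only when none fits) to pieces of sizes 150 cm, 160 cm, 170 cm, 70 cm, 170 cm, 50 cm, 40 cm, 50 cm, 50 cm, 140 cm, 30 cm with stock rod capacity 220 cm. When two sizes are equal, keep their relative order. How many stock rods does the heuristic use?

5

Sorted descending: 170, 170, 160, 150, 140, 70, 50, 50, 50, 40, 30.
  170 → stock rod 1 (new)  [load 170/220]
  170 → stock rod 2 (new)  [load 170/220]
  160 → stock rod 3 (new)  [load 160/220]
  150 → stock rod 4 (new)  [load 150/220]
  140 → stock rod 5 (new)  [load 140/220]
  70 → stock rod 4  [load 220/220]
  50 → stock rod 1  [load 220/220]
  50 → stock rod 2  [load 220/220]
  50 → stock rod 3  [load 210/220]
  40 → stock rod 5  [load 180/220]
  30 → stock rod 5  [load 210/220]
5 stock rods opened.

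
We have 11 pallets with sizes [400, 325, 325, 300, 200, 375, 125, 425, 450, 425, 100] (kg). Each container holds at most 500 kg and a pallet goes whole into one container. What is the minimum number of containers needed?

Total = 450 + 425 + 425 + 400 + 375 + 325 + 325 + 300 + 200 + 125 + 100 = 3450 kg.
Lower bound: ⌈3450/500⌉ = 7 containers.
Also, 8 pallets each exceed 250 kg, and no two of those can share a container, so at least 8 containers are needed.
A packing using 8 containers:
  container 1: 450 = 450
  container 2: 425 = 425
  container 3: 425 = 425
  container 4: 400 + 100 = 500
  container 5: 375 + 125 = 500
  container 6: 325 = 325
  container 7: 325 = 325
  container 8: 300 + 200 = 500
This matches the lower bound, so 8 is optimal.

8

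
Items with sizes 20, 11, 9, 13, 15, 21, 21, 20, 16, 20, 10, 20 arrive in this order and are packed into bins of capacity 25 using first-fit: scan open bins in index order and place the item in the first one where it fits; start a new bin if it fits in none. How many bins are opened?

  20 → bin 1 (new)  [load 20/25]
  11 → bin 2 (new)  [load 11/25]
  9 → bin 2  [load 20/25]
  13 → bin 3 (new)  [load 13/25]
  15 → bin 4 (new)  [load 15/25]
  21 → bin 5 (new)  [load 21/25]
  21 → bin 6 (new)  [load 21/25]
  20 → bin 7 (new)  [load 20/25]
  16 → bin 8 (new)  [load 16/25]
  20 → bin 9 (new)  [load 20/25]
  10 → bin 3  [load 23/25]
  20 → bin 10 (new)  [load 20/25]
10 bins opened.

10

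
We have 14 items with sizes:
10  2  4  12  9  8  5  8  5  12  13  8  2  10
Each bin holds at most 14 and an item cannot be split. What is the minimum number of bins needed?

9

Total = 13 + 12 + 12 + 10 + 10 + 9 + 8 + 8 + 8 + 5 + 5 + 4 + 2 + 2 = 108.
Lower bound: ⌈108/14⌉ = 8 bins.
Also, 9 items each exceed 7, and no two of those can share a bin, so at least 9 bins are needed.
A packing using 9 bins:
  bin 1: 13 = 13
  bin 2: 12 + 2 = 14
  bin 3: 12 + 2 = 14
  bin 4: 10 + 4 = 14
  bin 5: 10 = 10
  bin 6: 9 + 5 = 14
  bin 7: 8 + 5 = 13
  bin 8: 8 = 8
  bin 9: 8 = 8
This matches the lower bound, so 9 is optimal.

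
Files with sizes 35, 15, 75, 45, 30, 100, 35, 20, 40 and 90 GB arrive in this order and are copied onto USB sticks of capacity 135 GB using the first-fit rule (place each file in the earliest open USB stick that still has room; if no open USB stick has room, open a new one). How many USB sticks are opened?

  35 → USB stick 1 (new)  [load 35/135]
  15 → USB stick 1  [load 50/135]
  75 → USB stick 1  [load 125/135]
  45 → USB stick 2 (new)  [load 45/135]
  30 → USB stick 2  [load 75/135]
  100 → USB stick 3 (new)  [load 100/135]
  35 → USB stick 2  [load 110/135]
  20 → USB stick 2  [load 130/135]
  40 → USB stick 4 (new)  [load 40/135]
  90 → USB stick 4  [load 130/135]
4 USB sticks opened.

4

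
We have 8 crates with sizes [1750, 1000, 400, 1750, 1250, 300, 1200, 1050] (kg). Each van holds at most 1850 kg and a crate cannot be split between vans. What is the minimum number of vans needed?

6

Total = 1750 + 1750 + 1250 + 1200 + 1050 + 1000 + 400 + 300 = 8700 kg.
Lower bound: ⌈8700/1850⌉ = 5 vans.
Also, 6 crates each exceed 925 kg, and no two of those can share a van, so at least 6 vans are needed.
A packing using 6 vans:
  van 1: 1750 = 1750
  van 2: 1750 = 1750
  van 3: 1250 + 400 = 1650
  van 4: 1200 + 300 = 1500
  van 5: 1050 = 1050
  van 6: 1000 = 1000
This matches the lower bound, so 6 is optimal.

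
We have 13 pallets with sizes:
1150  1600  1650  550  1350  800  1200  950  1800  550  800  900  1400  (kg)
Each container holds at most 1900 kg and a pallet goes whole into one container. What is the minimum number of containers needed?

Total = 1800 + 1650 + 1600 + 1400 + 1350 + 1200 + 1150 + 950 + 900 + 800 + 800 + 550 + 550 = 14700 kg.
Lower bound: ⌈14700/1900⌉ = 8 containers.
A packing using 9 containers:
  container 1: 1800 = 1800
  container 2: 1650 = 1650
  container 3: 1600 = 1600
  container 4: 1400 = 1400
  container 5: 1350 + 550 = 1900
  container 6: 1200 + 550 = 1750
  container 7: 1150 = 1150
  container 8: 950 + 900 = 1850
  container 9: 800 + 800 = 1600
No arrangement into 8 containers stays within capacity, so 9 is optimal.

9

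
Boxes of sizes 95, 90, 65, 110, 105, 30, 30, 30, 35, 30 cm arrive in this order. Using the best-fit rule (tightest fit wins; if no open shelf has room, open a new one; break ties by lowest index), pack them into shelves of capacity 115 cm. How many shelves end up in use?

7

  95 → shelf 1 (new)  [load 95/115]
  90 → shelf 2 (new)  [load 90/115]
  65 → shelf 3 (new)  [load 65/115]
  110 → shelf 4 (new)  [load 110/115]
  105 → shelf 5 (new)  [load 105/115]
  30 → shelf 3  [load 95/115]
  30 → shelf 6 (new)  [load 30/115]
  30 → shelf 6  [load 60/115]
  35 → shelf 6  [load 95/115]
  30 → shelf 7 (new)  [load 30/115]
7 shelves opened.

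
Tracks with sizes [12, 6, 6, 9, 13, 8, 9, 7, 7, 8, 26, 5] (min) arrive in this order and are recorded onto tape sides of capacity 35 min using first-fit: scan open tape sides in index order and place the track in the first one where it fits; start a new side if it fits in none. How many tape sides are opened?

  12 → side 1 (new)  [load 12/35]
  6 → side 1  [load 18/35]
  6 → side 1  [load 24/35]
  9 → side 1  [load 33/35]
  13 → side 2 (new)  [load 13/35]
  8 → side 2  [load 21/35]
  9 → side 2  [load 30/35]
  7 → side 3 (new)  [load 7/35]
  7 → side 3  [load 14/35]
  8 → side 3  [load 22/35]
  26 → side 4 (new)  [load 26/35]
  5 → side 2  [load 35/35]
4 tape sides opened.

4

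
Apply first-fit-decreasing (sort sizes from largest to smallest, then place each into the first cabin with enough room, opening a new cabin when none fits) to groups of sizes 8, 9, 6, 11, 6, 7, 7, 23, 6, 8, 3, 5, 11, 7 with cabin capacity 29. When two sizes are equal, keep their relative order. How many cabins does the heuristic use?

Sorted descending: 23, 11, 11, 9, 8, 8, 7, 7, 7, 6, 6, 6, 5, 3.
  23 → cabin 1 (new)  [load 23/29]
  11 → cabin 2 (new)  [load 11/29]
  11 → cabin 2  [load 22/29]
  9 → cabin 3 (new)  [load 9/29]
  8 → cabin 3  [load 17/29]
  8 → cabin 3  [load 25/29]
  7 → cabin 2  [load 29/29]
  7 → cabin 4 (new)  [load 7/29]
  7 → cabin 4  [load 14/29]
  6 → cabin 1  [load 29/29]
  6 → cabin 4  [load 20/29]
  6 → cabin 4  [load 26/29]
  5 → cabin 5 (new)  [load 5/29]
  3 → cabin 3  [load 28/29]
5 cabins opened.

5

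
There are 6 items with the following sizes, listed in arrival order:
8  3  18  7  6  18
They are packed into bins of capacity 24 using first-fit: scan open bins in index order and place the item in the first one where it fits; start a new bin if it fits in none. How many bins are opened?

3

  8 → bin 1 (new)  [load 8/24]
  3 → bin 1  [load 11/24]
  18 → bin 2 (new)  [load 18/24]
  7 → bin 1  [load 18/24]
  6 → bin 1  [load 24/24]
  18 → bin 3 (new)  [load 18/24]
3 bins opened.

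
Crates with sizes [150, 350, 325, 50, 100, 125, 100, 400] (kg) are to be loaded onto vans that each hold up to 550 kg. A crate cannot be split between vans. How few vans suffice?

3

Total = 400 + 350 + 325 + 150 + 125 + 100 + 100 + 50 = 1600 kg.
Lower bound: ⌈1600/550⌉ = 3 vans.
A packing using 3 vans:
  van 1: 400 + 150 = 550
  van 2: 350 + 125 + 50 = 525
  van 3: 325 + 100 + 100 = 525
This matches the lower bound, so 3 is optimal.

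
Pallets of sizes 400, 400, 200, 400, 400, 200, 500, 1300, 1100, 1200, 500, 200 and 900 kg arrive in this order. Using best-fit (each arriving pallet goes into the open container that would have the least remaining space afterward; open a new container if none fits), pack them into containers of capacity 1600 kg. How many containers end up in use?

6

  400 → container 1 (new)  [load 400/1600]
  400 → container 1  [load 800/1600]
  200 → container 1  [load 1000/1600]
  400 → container 1  [load 1400/1600]
  400 → container 2 (new)  [load 400/1600]
  200 → container 1  [load 1600/1600]
  500 → container 2  [load 900/1600]
  1300 → container 3 (new)  [load 1300/1600]
  1100 → container 4 (new)  [load 1100/1600]
  1200 → container 5 (new)  [load 1200/1600]
  500 → container 4  [load 1600/1600]
  200 → container 3  [load 1500/1600]
  900 → container 6 (new)  [load 900/1600]
6 containers opened.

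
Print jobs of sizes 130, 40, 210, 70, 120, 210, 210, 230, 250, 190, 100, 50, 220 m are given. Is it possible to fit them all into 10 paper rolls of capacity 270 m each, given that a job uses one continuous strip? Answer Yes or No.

Yes

A valid assignment using 9 paper rolls:
  roll 1: 250 = 250
  roll 2: 230 + 40 = 270
  roll 3: 220 + 50 = 270
  roll 4: 210 = 210
  roll 5: 210 = 210
  roll 6: 210 = 210
  roll 7: 190 + 70 = 260
  roll 8: 130 + 120 = 250
  roll 9: 100 = 100
That uses only 9 ≤ 10, so 10 paper rolls are enough.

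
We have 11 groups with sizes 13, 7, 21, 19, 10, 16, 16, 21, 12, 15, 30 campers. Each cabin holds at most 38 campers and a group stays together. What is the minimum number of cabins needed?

Total = 30 + 21 + 21 + 19 + 16 + 16 + 15 + 13 + 12 + 10 + 7 = 180 campers.
Lower bound: ⌈180/38⌉ = 5 cabins.
A packing using 5 cabins:
  cabin 1: 30 + 7 = 37
  cabin 2: 21 + 16 = 37
  cabin 3: 21 + 16 = 37
  cabin 4: 19 + 15 = 34
  cabin 5: 13 + 12 + 10 = 35
This matches the lower bound, so 5 is optimal.

5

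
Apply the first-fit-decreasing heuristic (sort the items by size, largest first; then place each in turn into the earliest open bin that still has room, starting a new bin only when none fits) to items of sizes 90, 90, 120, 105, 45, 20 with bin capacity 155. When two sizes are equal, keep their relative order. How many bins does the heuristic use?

Sorted descending: 120, 105, 90, 90, 45, 20.
  120 → bin 1 (new)  [load 120/155]
  105 → bin 2 (new)  [load 105/155]
  90 → bin 3 (new)  [load 90/155]
  90 → bin 4 (new)  [load 90/155]
  45 → bin 2  [load 150/155]
  20 → bin 1  [load 140/155]
4 bins opened.

4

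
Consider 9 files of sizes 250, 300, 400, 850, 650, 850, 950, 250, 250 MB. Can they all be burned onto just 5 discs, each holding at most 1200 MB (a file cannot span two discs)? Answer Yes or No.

Yes

A valid assignment using 5 discs:
  disc 1: 950 + 250 = 1200
  disc 2: 850 + 300 = 1150
  disc 3: 850 + 250 = 1100
  disc 4: 650 + 400 = 1050
  disc 5: 250 = 250
Every load is within 1200 MB, so 5 discs suffice.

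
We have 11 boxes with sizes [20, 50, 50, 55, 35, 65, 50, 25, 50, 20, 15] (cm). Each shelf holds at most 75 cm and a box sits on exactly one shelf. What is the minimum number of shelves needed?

Total = 65 + 55 + 50 + 50 + 50 + 50 + 35 + 25 + 20 + 20 + 15 = 435 cm.
Lower bound: ⌈435/75⌉ = 6 shelves.
A packing using 7 shelves:
  shelf 1: 65 = 65
  shelf 2: 55 + 20 = 75
  shelf 3: 50 + 25 = 75
  shelf 4: 50 + 20 = 70
  shelf 5: 50 + 15 = 65
  shelf 6: 50 = 50
  shelf 7: 35 = 35
No arrangement into 6 shelves stays within capacity, so 7 is optimal.

7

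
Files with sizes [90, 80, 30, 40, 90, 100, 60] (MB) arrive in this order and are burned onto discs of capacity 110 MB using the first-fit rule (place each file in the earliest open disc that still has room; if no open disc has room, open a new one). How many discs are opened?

5

  90 → disc 1 (new)  [load 90/110]
  80 → disc 2 (new)  [load 80/110]
  30 → disc 2  [load 110/110]
  40 → disc 3 (new)  [load 40/110]
  90 → disc 4 (new)  [load 90/110]
  100 → disc 5 (new)  [load 100/110]
  60 → disc 3  [load 100/110]
5 discs opened.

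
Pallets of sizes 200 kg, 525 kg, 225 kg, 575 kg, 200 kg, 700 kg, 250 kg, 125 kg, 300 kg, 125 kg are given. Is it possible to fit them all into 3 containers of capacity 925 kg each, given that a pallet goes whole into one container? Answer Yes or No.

No

Total = 3225 kg; ⌈3225/925⌉ = 4.
At least 4 containers are required, but only 3 are allowed.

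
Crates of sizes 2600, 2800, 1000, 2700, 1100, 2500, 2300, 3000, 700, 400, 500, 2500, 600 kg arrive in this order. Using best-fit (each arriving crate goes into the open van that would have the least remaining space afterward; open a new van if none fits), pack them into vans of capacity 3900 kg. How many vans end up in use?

  2600 → van 1 (new)  [load 2600/3900]
  2800 → van 2 (new)  [load 2800/3900]
  1000 → van 2  [load 3800/3900]
  2700 → van 3 (new)  [load 2700/3900]
  1100 → van 3  [load 3800/3900]
  2500 → van 4 (new)  [load 2500/3900]
  2300 → van 5 (new)  [load 2300/3900]
  3000 → van 6 (new)  [load 3000/3900]
  700 → van 6  [load 3700/3900]
  400 → van 1  [load 3000/3900]
  500 → van 1  [load 3500/3900]
  2500 → van 7 (new)  [load 2500/3900]
  600 → van 4  [load 3100/3900]
7 vans opened.

7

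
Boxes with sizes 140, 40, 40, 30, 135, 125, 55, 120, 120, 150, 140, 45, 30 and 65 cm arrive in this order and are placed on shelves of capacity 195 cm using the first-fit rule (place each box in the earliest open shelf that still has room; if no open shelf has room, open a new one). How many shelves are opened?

  140 → shelf 1 (new)  [load 140/195]
  40 → shelf 1  [load 180/195]
  40 → shelf 2 (new)  [load 40/195]
  30 → shelf 2  [load 70/195]
  135 → shelf 3 (new)  [load 135/195]
  125 → shelf 2  [load 195/195]
  55 → shelf 3  [load 190/195]
  120 → shelf 4 (new)  [load 120/195]
  120 → shelf 5 (new)  [load 120/195]
  150 → shelf 6 (new)  [load 150/195]
  140 → shelf 7 (new)  [load 140/195]
  45 → shelf 4  [load 165/195]
  30 → shelf 4  [load 195/195]
  65 → shelf 5  [load 185/195]
7 shelves opened.

7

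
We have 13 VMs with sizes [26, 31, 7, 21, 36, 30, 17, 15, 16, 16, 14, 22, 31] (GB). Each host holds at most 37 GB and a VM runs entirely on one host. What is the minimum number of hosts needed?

9

Total = 36 + 31 + 31 + 30 + 26 + 22 + 21 + 17 + 16 + 16 + 15 + 14 + 7 = 282 GB.
Lower bound: ⌈282/37⌉ = 8 hosts.
A packing using 9 hosts:
  host 1: 36 = 36
  host 2: 31 = 31
  host 3: 31 = 31
  host 4: 30 + 7 = 37
  host 5: 26 = 26
  host 6: 22 + 15 = 37
  host 7: 21 + 16 = 37
  host 8: 17 + 16 = 33
  host 9: 14 = 14
No arrangement into 8 hosts stays within capacity, so 9 is optimal.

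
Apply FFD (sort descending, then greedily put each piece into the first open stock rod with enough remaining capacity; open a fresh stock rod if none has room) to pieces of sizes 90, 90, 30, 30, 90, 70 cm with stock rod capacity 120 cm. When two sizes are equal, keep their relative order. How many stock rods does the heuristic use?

Sorted descending: 90, 90, 90, 70, 30, 30.
  90 → stock rod 1 (new)  [load 90/120]
  90 → stock rod 2 (new)  [load 90/120]
  90 → stock rod 3 (new)  [load 90/120]
  70 → stock rod 4 (new)  [load 70/120]
  30 → stock rod 1  [load 120/120]
  30 → stock rod 2  [load 120/120]
4 stock rods opened.

4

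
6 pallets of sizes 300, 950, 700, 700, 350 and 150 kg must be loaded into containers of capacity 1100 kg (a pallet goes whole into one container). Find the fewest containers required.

Total = 950 + 700 + 700 + 350 + 300 + 150 = 3150 kg.
Lower bound: ⌈3150/1100⌉ = 3 containers.
A packing using 3 containers:
  container 1: 950 + 150 = 1100
  container 2: 700 + 350 = 1050
  container 3: 700 + 300 = 1000
This matches the lower bound, so 3 is optimal.

3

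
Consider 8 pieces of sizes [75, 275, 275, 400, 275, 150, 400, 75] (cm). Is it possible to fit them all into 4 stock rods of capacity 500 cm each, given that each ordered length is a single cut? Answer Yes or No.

Total = 1925 cm; ⌈1925/500⌉ = 4.
5 pieces each exceed half the capacity and cannot share a stock rod, forcing at least 5 stock rods.
At least 5 stock rods are required, but only 4 are allowed.

No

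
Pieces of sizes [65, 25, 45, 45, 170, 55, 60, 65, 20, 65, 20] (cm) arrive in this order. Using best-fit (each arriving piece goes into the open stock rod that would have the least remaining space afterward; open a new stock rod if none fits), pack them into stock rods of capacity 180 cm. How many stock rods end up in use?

4

  65 → stock rod 1 (new)  [load 65/180]
  25 → stock rod 1  [load 90/180]
  45 → stock rod 1  [load 135/180]
  45 → stock rod 1  [load 180/180]
  170 → stock rod 2 (new)  [load 170/180]
  55 → stock rod 3 (new)  [load 55/180]
  60 → stock rod 3  [load 115/180]
  65 → stock rod 3  [load 180/180]
  20 → stock rod 4 (new)  [load 20/180]
  65 → stock rod 4  [load 85/180]
  20 → stock rod 4  [load 105/180]
4 stock rods opened.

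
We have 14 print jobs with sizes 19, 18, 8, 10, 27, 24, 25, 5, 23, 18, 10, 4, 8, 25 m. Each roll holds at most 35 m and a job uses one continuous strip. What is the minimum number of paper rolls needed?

Total = 27 + 25 + 25 + 24 + 23 + 19 + 18 + 18 + 10 + 10 + 8 + 8 + 5 + 4 = 224 m.
Lower bound: ⌈224/35⌉ = 7 paper rolls.
Also, 8 print jobs each exceed 35/2 m, and no two of those can share a roll, so at least 8 paper rolls are needed.
A packing using 8 paper rolls:
  roll 1: 27 + 8 = 35
  roll 2: 25 + 10 = 35
  roll 3: 25 + 10 = 35
  roll 4: 24 + 8 = 32
  roll 5: 23 + 5 + 4 = 32
  roll 6: 19 = 19
  roll 7: 18 = 18
  roll 8: 18 = 18
This matches the lower bound, so 8 is optimal.

8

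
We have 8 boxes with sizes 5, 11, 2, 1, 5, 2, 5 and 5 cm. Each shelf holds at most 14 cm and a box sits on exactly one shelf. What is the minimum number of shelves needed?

3

Total = 11 + 5 + 5 + 5 + 5 + 2 + 2 + 1 = 36 cm.
Lower bound: ⌈36/14⌉ = 3 shelves.
A packing using 3 shelves:
  shelf 1: 11 + 2 + 1 = 14
  shelf 2: 5 + 5 + 2 = 12
  shelf 3: 5 + 5 = 10
This matches the lower bound, so 3 is optimal.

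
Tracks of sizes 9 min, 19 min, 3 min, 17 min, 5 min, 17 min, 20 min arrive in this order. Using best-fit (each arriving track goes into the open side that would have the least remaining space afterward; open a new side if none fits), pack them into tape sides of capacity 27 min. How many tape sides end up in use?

  9 → side 1 (new)  [load 9/27]
  19 → side 2 (new)  [load 19/27]
  3 → side 2  [load 22/27]
  17 → side 1  [load 26/27]
  5 → side 2  [load 27/27]
  17 → side 3 (new)  [load 17/27]
  20 → side 4 (new)  [load 20/27]
4 tape sides opened.

4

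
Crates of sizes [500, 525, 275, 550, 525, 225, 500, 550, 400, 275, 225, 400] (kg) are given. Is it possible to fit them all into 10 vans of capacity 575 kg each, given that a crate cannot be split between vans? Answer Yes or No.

A valid assignment using 10 vans:
  van 1: 550 = 550
  van 2: 550 = 550
  van 3: 525 = 525
  van 4: 525 = 525
  van 5: 500 = 500
  van 6: 500 = 500
  van 7: 400 = 400
  van 8: 400 = 400
  van 9: 275 + 275 = 550
  van 10: 225 + 225 = 450
Every load is within 575 kg, so 10 vans suffice.

Yes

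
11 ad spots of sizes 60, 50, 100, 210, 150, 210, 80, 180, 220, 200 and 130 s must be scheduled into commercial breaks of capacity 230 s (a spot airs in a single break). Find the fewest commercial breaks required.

Total = 220 + 210 + 210 + 200 + 180 + 150 + 130 + 100 + 80 + 60 + 50 = 1590 s.
Lower bound: ⌈1590/230⌉ = 7 commercial breaks.
A packing using 8 commercial breaks:
  break 1: 220 = 220
  break 2: 210 = 210
  break 3: 210 = 210
  break 4: 200 = 200
  break 5: 180 + 50 = 230
  break 6: 150 + 80 = 230
  break 7: 130 + 100 = 230
  break 8: 60 = 60
No arrangement into 7 commercial breaks stays within capacity, so 8 is optimal.

8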